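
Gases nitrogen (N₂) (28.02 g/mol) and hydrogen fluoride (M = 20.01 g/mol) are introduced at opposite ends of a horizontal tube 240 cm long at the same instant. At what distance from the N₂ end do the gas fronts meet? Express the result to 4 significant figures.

In equal time, each gas travels a distance ∝ its rate ∝ 1/√M, so d_N₂/d_HF = √(M_HF/M_N₂) = √(20.01/28.02) = 0.8451.
With d_N₂ + d_HF = 240 cm, d_HF = 240/(1 + 0.8451) = 130.1 cm.
d_N₂ = 240 − 130.1 = 109.9 cm.

109.9 cm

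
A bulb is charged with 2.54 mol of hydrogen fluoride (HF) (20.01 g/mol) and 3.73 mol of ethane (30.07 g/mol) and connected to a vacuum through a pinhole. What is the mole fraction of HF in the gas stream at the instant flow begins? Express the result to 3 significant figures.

0.455

Each component's effusion rate ∝ (its partial pressure)·(1/√M) ∝ n_i/√M_i.
x_HF(eff) = (n_HF/√M_HF) / (n_HF/√M_HF + n_C₂H₆/√M_C₂H₆)
= (2.54/√20.01) / (2.54/√20.01 + 3.73/√30.07) = 0.5678/(0.5678 + 0.6802) = 0.455.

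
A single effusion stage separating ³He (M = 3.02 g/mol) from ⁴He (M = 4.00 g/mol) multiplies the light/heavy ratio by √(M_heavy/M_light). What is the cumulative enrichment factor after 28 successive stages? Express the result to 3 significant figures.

51.1

Each stage multiplies the ratio by α = √(4.00/3.02), so after 28 stages the overall factor is α^28 = (4.00/3.02)^(28/2).
= 1.32450^14 = 51.1.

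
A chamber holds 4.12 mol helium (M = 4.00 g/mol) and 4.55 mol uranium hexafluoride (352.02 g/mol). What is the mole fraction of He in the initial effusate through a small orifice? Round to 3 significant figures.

Effusion rate of each component ∝ n_i/√M_i (partial pressure × 1/√M).
x_He(eff) = (n_He/√M_He) / (n_He/√M_He + n_UF₆/√M_UF₆)
= (4.12/√4.00) / (4.12/√4.00 + 4.55/√352.02) = 2.060/(2.060 + 0.2425) = 0.895.

0.895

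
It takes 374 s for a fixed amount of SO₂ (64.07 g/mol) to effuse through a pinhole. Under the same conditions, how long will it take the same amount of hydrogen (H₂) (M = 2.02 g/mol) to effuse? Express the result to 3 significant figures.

66.4 s

Using Graham's law: t_H₂/t_SO₂ = √(M_H₂/M_SO₂) = √(2.02/64.07) = √0.03153 = 0.1776.
So the time for H₂ is 374 × 0.1776 = 66.4 s.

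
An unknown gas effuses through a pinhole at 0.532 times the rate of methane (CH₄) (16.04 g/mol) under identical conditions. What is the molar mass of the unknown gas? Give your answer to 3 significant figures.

56.7 g/mol

By Graham's law, rate_X/rate_CH₄ = √(M_CH₄/M_X).
0.532 = √(16.04/M_X)
M_X = 16.04 / 0.532² = 16.04 / 0.2830 = 56.7 g/mol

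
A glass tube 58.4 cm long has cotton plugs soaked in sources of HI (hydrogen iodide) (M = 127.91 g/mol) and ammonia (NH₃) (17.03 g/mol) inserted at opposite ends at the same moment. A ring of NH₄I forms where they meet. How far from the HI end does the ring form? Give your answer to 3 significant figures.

15.6 cm

In equal time, each gas travels a distance ∝ its rate ∝ 1/√M, so d_HI/d_NH₃ = √(M_NH₃/M_HI) = √(17.03/127.91) = 0.3649.
With d_HI + d_NH₃ = 58.4 cm, d_NH₃ = 58.4/(1 + 0.3649) = 42.79 cm.
d_HI = 58.4 − 42.79 = 15.6 cm.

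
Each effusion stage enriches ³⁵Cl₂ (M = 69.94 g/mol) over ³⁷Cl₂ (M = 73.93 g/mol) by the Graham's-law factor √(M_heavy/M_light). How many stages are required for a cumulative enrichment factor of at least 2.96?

40

With α = √(73.93/69.94) per stage, ln α = ½ ln(1.05705) = 0.02774.
Need α^N ≥ 2.96 ⇒ N ≥ ln(2.96) / ln α = 1.085 / 0.02774 = 39.12.
Rounding up, N = 40 stages.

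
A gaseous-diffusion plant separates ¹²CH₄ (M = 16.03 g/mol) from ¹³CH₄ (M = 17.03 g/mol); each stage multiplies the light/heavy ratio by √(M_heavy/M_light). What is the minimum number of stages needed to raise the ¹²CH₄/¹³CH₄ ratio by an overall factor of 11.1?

Single-stage factor α = √(17.03/16.03), so ln α = ½ ln(1.06238) = 0.03026.
Need α^N ≥ 11.1 ⇒ N ≥ ln(11.1) / ln α = 2.407 / 0.03026 = 79.55.
So at least 80 stages are needed.

80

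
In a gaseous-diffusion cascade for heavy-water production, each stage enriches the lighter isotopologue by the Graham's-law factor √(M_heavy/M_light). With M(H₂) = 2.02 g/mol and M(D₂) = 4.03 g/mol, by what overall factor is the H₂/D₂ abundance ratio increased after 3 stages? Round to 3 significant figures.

Overall factor = α^3 with α = √(4.03/2.02), i.e. (4.03/2.02)^(3/2).
= 1.99505^(3/2) = 2.82.

2.82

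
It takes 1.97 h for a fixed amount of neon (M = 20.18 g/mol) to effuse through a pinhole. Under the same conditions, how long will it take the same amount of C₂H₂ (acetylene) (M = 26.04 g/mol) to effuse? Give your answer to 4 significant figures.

Graham's law gives t_C₂H₂/t_Ne = √(M_C₂H₂/M_Ne) = √(26.04/20.18) = √1.290 = 1.136.
So the time for C₂H₂ is 1.97 × 1.136 = 2.238 h.

2.238 h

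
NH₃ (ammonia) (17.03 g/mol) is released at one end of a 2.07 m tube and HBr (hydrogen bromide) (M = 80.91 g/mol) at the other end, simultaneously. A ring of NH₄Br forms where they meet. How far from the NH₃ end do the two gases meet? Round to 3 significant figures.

Distances travelled in equal time are proportional to diffusion rates, so d_NH₃/d_HBr = √(M_HBr/M_NH₃) = √(80.91/17.03) = 2.180.
With d_NH₃ + d_HBr = 2.07 m, d_HBr = 2.07/(1 + 2.180) = 0.6510 m.
d_NH₃ = 2.07 − 0.6510 = 1.42 m.

1.42 m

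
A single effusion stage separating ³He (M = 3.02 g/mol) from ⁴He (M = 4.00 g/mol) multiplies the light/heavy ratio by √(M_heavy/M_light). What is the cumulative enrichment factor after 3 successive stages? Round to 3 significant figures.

1.52

Each stage multiplies the ratio by α = √(4.00/3.02), so after 3 stages the overall factor is α^3 = (4.00/3.02)^(3/2).
= 1.32450^(3/2) = 1.52.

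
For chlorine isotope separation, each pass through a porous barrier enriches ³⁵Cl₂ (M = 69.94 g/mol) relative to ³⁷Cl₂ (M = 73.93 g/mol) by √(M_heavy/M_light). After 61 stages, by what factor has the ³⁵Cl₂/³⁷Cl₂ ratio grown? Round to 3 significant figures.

Overall factor = α^61 with α = √(73.93/69.94), i.e. (73.93/69.94)^(61/2).
= 1.05705^(61/2) = 5.43.

5.43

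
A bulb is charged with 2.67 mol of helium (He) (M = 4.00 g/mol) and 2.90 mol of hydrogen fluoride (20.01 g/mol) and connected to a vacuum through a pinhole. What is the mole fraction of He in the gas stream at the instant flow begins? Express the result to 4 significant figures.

0.6731

The effusion rate of species i is ∝ p_i/√M_i ∝ n_i/√M_i.
So x_He in the escaping gas = (n_He/√M_He) / Σ(n_i/√M_i)
= (2.67/√4.00) / (2.67/√4.00 + 2.90/√20.01) = 1.335/(1.335 + 0.6483) = 0.6731.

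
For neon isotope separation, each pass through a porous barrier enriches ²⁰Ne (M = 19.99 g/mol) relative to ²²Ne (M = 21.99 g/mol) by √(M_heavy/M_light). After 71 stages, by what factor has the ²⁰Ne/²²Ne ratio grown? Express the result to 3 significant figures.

29.5

The single-stage factor is √(M_heavy/M_light), so 71 stages give [√(21.99/19.99)]^71 = (21.99/19.99)^(71/2).
= 1.10005^(71/2) = 29.5.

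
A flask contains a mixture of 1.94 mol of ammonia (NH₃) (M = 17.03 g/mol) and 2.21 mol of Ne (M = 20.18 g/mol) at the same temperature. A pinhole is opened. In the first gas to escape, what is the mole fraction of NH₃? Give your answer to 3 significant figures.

0.489

Each component's effusion rate ∝ (its partial pressure)·(1/√M) ∝ n_i/√M_i.
Mole fraction of NH₃ in the effusate = (n_NH₃/√M_NH₃) / (n_NH₃/√M_NH₃ + n_Ne/√M_Ne)
= (1.94/√17.03) / (1.94/√17.03 + 2.21/√20.18) = 0.4701/(0.4701 + 0.4920) = 0.489.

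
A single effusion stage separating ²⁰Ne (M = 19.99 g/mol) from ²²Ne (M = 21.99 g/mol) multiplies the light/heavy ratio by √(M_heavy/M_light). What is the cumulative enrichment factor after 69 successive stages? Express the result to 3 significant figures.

26.8

The single-stage factor is √(M_heavy/M_light), so 69 stages give [√(21.99/19.99)]^69 = (21.99/19.99)^(69/2).
= 1.10005^(69/2) = 26.8.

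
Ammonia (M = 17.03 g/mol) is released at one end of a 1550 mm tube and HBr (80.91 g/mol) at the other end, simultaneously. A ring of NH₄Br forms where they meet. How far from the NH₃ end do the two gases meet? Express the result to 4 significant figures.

In equal time, each gas travels a distance ∝ its rate ∝ 1/√M, so d_NH₃/d_HBr = √(M_HBr/M_NH₃) = √(80.91/17.03) = 2.180.
With d_NH₃ + d_HBr = 1550 mm, d_HBr = 1550/(1 + 2.180) = 487.5 mm.
d_NH₃ = 1550 − 487.5 = 1063 mm.

1063 mm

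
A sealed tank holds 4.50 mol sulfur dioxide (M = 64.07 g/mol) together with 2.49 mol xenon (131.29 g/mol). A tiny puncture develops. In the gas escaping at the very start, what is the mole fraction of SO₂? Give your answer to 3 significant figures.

The effusion rate of species i is ∝ p_i/√M_i ∝ n_i/√M_i.
x_SO₂(eff) = (n_SO₂/√M_SO₂) / (n_SO₂/√M_SO₂ + n_Xe/√M_Xe)
= (4.50/√64.07) / (4.50/√64.07 + 2.49/√131.29) = 0.5622/(0.5622 + 0.2173) = 0.721.

0.721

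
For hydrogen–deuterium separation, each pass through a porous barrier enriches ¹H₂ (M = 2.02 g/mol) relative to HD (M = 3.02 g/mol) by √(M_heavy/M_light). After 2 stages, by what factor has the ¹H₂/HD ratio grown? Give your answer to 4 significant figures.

Overall factor = α^2 with α = √(3.02/2.02), i.e. (3.02/2.02)^(2/2).
= 1.49505^1 = 1.495.

1.495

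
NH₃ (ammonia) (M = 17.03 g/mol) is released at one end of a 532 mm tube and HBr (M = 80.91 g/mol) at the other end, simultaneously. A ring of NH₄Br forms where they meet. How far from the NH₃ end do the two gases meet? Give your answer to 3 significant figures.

The fronts meet when d_NH₃ + d_HBr = L with d_NH₃/d_HBr = √(M_HBr/M_NH₃) (Graham's law). Here √(M_HBr/M_NH₃) = √(80.91/17.03) = 2.180.
With d_NH₃ + d_HBr = 532 mm, d_HBr = 532/(1 + 2.180) = 167.3 mm.
d_NH₃ = 532 − 167.3 = 365 mm.

365 mm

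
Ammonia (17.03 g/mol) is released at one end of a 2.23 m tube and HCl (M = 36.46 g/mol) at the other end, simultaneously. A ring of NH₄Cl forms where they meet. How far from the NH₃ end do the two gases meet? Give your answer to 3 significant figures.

1.32 m

The fronts meet when d_NH₃ + d_HCl = L with d_NH₃/d_HCl = √(M_HCl/M_NH₃) (Graham's law). Here √(M_HCl/M_NH₃) = √(36.46/17.03) = 1.463.
With d_NH₃ + d_HCl = 2.23 m, d_HCl = 2.23/(1 + 1.463) = 0.9053 m.
d_NH₃ = 2.23 − 0.9053 = 1.32 m.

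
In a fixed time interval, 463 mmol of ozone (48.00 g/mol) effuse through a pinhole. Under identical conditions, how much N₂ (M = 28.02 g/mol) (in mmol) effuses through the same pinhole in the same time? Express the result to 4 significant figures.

606.0 mmol

From Graham's law, rate_N₂/rate_O₃ = √(M_O₃/M_N₂) = √(48.00/28.02) = √1.713 = 1.309.
So the amount for N₂ is 463 × 1.309 = 606.0 mmol.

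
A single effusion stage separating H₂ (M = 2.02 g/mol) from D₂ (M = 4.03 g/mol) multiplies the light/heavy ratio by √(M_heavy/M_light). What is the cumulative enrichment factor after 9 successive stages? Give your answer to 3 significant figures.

The single-stage factor is √(M_heavy/M_light), so 9 stages give [√(4.03/2.02)]^9 = (4.03/2.02)^(9/2).
= 1.99505^(9/2) = 22.4.

22.4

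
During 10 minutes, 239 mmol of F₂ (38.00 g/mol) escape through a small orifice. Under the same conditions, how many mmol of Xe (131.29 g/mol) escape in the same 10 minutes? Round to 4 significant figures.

128.6 mmol

Graham's law gives rate_Xe/rate_F₂ = √(M_F₂/M_Xe) = √(38.00/131.29) = √0.2894 = 0.5380.
So the amount for Xe is 239 × 0.5380 = 128.6 mmol.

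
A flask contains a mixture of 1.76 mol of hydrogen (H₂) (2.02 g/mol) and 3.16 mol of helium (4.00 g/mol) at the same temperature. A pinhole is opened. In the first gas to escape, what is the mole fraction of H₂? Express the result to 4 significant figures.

Rate_i ∝ x_i/√M_i (Graham's law weighted by mole fraction), so the effusate composition follows n_i/√M_i.
Mole fraction of H₂ in the effusate = (n_H₂/√M_H₂) / (n_H₂/√M_H₂ + n_He/√M_He)
= (1.76/√2.02) / (1.76/√2.02 + 3.16/√4.00) = 1.238/(1.238 + 1.580) = 0.4394.

0.4394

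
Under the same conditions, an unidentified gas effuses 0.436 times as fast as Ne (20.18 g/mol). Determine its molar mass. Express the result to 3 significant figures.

106 g/mol

Graham's law gives rate_X/rate_Ne = √(M_Ne/M_X).
0.436 = √(20.18/M_X)
M_X = 20.18 / 0.436² = 20.18 / 0.1901 = 106 g/mol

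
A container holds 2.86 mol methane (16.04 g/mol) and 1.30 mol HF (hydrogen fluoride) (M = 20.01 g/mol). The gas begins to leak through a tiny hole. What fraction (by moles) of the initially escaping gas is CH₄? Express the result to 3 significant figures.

The effusion rate of species i is ∝ p_i/√M_i ∝ n_i/√M_i.
Mole fraction of CH₄ in the effusate = (n_CH₄/√M_CH₄) / (n_CH₄/√M_CH₄ + n_HF/√M_HF)
= (2.86/√16.04) / (2.86/√16.04 + 1.30/√20.01) = 0.7141/(0.7141 + 0.2906) = 0.711.

0.711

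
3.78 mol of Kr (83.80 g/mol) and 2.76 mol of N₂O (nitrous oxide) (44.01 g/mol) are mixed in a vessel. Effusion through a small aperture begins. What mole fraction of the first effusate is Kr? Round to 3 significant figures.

Each component's effusion rate ∝ (its partial pressure)·(1/√M) ∝ n_i/√M_i.
x_Kr(eff) = (n_Kr/√M_Kr) / (n_Kr/√M_Kr + n_N₂O/√M_N₂O)
= (3.78/√83.80) / (3.78/√83.80 + 2.76/√44.01) = 0.4129/(0.4129 + 0.4160) = 0.498.

0.498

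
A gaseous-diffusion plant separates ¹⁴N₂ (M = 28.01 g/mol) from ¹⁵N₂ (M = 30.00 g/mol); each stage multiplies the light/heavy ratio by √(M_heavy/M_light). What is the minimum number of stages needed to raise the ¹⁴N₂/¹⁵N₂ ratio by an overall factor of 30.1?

With α = √(30.00/28.01) per stage, ln α = ½ ln(1.07105) = 0.03432.
Need α^N ≥ 30.1 ⇒ N ≥ ln(30.1) / ln α = 3.405 / 0.03432 = 99.21.
So at least 100 stages are needed.

100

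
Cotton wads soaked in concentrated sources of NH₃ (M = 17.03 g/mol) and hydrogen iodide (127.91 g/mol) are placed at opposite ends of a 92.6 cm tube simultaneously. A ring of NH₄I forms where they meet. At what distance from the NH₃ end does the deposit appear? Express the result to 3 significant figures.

67.8 cm

Graham's law gives d_NH₃/d_HI = rate_NH₃/rate_HI = √(M_HI/M_NH₃) = √(127.91/17.03) = 2.741.
With d_NH₃ + d_HI = 92.6 cm, d_HI = 92.6/(1 + 2.741) = 24.76 cm.
d_NH₃ = 92.6 − 24.76 = 67.8 cm.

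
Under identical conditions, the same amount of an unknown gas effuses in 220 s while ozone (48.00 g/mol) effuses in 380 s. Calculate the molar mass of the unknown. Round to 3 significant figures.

16.1 g/mol

From Graham's law, t_X/t_O₃ = √(M_X/M_O₃).
220/380 = 0.5789 = √(M_X/48.00)
M_X = 48.00 × 0.5789² = 48.00 × 0.3352 = 16.1 g/mol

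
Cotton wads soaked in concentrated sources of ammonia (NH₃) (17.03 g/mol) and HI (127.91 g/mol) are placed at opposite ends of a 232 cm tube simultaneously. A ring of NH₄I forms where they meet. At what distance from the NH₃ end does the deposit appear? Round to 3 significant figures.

In equal time, each gas travels a distance ∝ its rate ∝ 1/√M, so d_NH₃/d_HI = √(M_HI/M_NH₃) = √(127.91/17.03) = 2.741.
With d_NH₃ + d_HI = 232 cm, d_HI = 232/(1 + 2.741) = 62.02 cm.
d_NH₃ = 232 − 62.02 = 170 cm.

170 cm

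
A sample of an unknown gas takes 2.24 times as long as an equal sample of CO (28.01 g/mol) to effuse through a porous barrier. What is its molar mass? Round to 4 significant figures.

Graham's law gives t_X/t_CO = √(M_X/M_CO).
2.24 = √(M_X/28.01)
M_X = 28.01 × 2.24² = 28.01 × 5.018 = 140.5 g/mol

140.5 g/mol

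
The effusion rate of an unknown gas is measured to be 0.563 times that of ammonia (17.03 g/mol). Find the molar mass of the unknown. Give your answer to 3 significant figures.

From Graham's law, rate_X/rate_NH₃ = √(M_NH₃/M_X).
0.563 = √(17.03/M_X)
M_X = 17.03 / 0.563² = 17.03 / 0.3170 = 53.7 g/mol

53.7 g/mol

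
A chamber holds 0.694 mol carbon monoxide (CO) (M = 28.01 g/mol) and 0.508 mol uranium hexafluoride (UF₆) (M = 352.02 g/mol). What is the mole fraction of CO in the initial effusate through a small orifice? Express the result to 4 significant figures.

Effusion rate of each component ∝ n_i/√M_i (partial pressure × 1/√M).
So x_CO in the escaping gas = (n_CO/√M_CO) / Σ(n_i/√M_i)
= (0.694/√28.01) / (0.694/√28.01 + 0.508/√352.02) = 0.1311/(0.1311 + 0.02708) = 0.8289.

0.8289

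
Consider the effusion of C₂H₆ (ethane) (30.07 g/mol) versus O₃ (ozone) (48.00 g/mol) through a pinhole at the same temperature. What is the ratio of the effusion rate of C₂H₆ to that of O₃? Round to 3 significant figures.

1.26

Using Graham's law: rate_C₂H₆/rate_O₃ = √(M_O₃/M_C₂H₆) = √(48.00/30.07) = √1.596 = 1.26.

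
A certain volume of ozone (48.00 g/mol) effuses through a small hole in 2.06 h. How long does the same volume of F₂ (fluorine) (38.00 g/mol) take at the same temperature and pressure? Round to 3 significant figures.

By Graham's law, t_F₂/t_O₃ = √(M_F₂/M_O₃) = √(38.00/48.00) = √0.7917 = 0.8898.
So the time for F₂ is 2.06 × 0.8898 = 1.83 h.

1.83 h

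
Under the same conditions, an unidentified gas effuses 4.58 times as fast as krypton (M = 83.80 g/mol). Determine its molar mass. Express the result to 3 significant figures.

By Graham's law, rate_X/rate_Kr = √(M_Kr/M_X).
4.58 = √(83.80/M_X)
M_X = 83.80 / 4.58² = 83.80 / 20.98 = 3.99 g/mol

3.99 g/mol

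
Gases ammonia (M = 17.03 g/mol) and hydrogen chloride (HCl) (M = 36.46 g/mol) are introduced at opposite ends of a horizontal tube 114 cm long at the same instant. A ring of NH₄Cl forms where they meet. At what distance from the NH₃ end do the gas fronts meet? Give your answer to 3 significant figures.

67.7 cm

Distances travelled in equal time are proportional to diffusion rates, so d_NH₃/d_HCl = √(M_HCl/M_NH₃) = √(36.46/17.03) = 1.463.
With d_NH₃ + d_HCl = 114 cm, d_HCl = 114/(1 + 1.463) = 46.28 cm.
d_NH₃ = 114 − 46.28 = 67.7 cm.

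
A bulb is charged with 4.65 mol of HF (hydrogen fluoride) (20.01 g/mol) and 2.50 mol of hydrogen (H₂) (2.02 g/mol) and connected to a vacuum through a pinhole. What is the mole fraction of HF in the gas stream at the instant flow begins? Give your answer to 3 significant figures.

0.371

Effusion rate of each component ∝ n_i/√M_i (partial pressure × 1/√M).
Mole fraction of HF in the effusate = (n_HF/√M_HF) / (n_HF/√M_HF + n_H₂/√M_H₂)
= (4.65/√20.01) / (4.65/√20.01 + 2.50/√2.02) = 1.040/(1.040 + 1.759) = 0.371.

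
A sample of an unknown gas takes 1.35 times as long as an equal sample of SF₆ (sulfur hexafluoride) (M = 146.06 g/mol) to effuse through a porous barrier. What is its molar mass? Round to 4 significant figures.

Using Graham's law: t_X/t_SF₆ = √(M_X/M_SF₆).
1.35 = √(M_X/146.06)
M_X = 146.06 × 1.35² = 146.06 × 1.823 = 266.2 g/mol

266.2 g/mol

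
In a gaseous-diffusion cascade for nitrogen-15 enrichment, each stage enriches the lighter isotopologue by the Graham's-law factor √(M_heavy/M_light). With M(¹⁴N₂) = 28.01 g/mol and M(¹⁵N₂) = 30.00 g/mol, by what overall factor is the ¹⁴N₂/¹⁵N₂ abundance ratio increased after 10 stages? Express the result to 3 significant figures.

After 10 stages the ratio has grown by (√(30.00/28.01))^10 = (30.00/28.01)^(10/2).
= 1.07105^5 = 1.41.

1.41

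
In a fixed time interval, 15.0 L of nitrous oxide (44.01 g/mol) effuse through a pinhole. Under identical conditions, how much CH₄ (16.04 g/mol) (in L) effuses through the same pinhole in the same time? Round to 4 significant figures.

Since effusion rate ∝ 1/√M, rate_CH₄/rate_N₂O = √(M_N₂O/M_CH₄) = √(44.01/16.04) = √2.744 = 1.656.
So the volume for CH₄ is 15.0 × 1.656 = 24.85 L.

24.85 L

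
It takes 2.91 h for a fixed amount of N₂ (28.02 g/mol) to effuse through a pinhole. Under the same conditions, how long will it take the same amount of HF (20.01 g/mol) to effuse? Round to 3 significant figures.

2.46 h

By Graham's law, t_HF/t_N₂ = √(M_HF/M_N₂) = √(20.01/28.02) = √0.7141 = 0.8451.
So the time for HF is 2.91 × 0.8451 = 2.46 h.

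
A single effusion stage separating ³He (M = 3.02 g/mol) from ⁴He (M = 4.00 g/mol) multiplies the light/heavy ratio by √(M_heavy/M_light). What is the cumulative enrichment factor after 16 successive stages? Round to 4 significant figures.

9.472

Overall factor = α^16 with α = √(4.00/3.02), i.e. (4.00/3.02)^(16/2).
= 1.32450^8 = 9.472.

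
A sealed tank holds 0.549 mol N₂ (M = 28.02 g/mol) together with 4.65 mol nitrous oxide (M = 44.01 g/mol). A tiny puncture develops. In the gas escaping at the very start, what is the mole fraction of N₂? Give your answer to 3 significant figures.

0.129

Effusion rate of each component ∝ n_i/√M_i (partial pressure × 1/√M).
So x_N₂ in the escaping gas = (n_N₂/√M_N₂) / Σ(n_i/√M_i)
= (0.549/√28.02) / (0.549/√28.02 + 4.65/√44.01) = 0.1037/(0.1037 + 0.7009) = 0.129.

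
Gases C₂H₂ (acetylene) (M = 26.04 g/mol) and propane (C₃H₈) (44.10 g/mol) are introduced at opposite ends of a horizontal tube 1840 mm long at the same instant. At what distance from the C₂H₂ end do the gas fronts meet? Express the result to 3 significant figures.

1040 mm

In equal time, each gas travels a distance ∝ its rate ∝ 1/√M, so d_C₂H₂/d_C₃H₈ = √(M_C₃H₈/M_C₂H₂) = √(44.10/26.04) = 1.301.
With d_C₂H₂ + d_C₃H₈ = 1840 mm, d_C₃H₈ = 1840/(1 + 1.301) = 799.5 mm.
d_C₂H₂ = 1840 − 799.5 = 1040 mm.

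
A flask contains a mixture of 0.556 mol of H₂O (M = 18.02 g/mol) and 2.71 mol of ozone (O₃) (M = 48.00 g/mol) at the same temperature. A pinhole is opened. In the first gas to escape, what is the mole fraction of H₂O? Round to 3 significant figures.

Rate_i ∝ x_i/√M_i (Graham's law weighted by mole fraction), so the effusate composition follows n_i/√M_i.
So x_H₂O in the escaping gas = (n_H₂O/√M_H₂O) / Σ(n_i/√M_i)
= (0.556/√18.02) / (0.556/√18.02 + 2.71/√48.00) = 0.1310/(0.1310 + 0.3912) = 0.251.

0.251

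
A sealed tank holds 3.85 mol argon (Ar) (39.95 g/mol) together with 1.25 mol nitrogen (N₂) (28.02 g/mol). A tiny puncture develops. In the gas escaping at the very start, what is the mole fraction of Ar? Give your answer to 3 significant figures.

0.721

Rate_i ∝ x_i/√M_i (Graham's law weighted by mole fraction), so the effusate composition follows n_i/√M_i.
Mole fraction of Ar in the effusate = (n_Ar/√M_Ar) / (n_Ar/√M_Ar + n_N₂/√M_N₂)
= (3.85/√39.95) / (3.85/√39.95 + 1.25/√28.02) = 0.6091/(0.6091 + 0.2361) = 0.721.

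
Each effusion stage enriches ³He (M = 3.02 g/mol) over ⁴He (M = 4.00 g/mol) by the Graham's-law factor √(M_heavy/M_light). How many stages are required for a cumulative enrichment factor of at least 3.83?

Per stage α = (4.00/3.02)^(1/2) = 1.32450^0.5, giving ln α = 0.1405.
Need α^N ≥ 3.83 ⇒ N ≥ ln(3.83) / ln α = 1.343 / 0.1405 = 9.56.
Minimum whole number of stages: N = 10.

10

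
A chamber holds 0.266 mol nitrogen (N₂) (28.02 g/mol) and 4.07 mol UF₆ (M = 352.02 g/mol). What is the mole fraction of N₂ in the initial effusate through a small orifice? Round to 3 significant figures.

0.188

Each component's effusion rate ∝ (its partial pressure)·(1/√M) ∝ n_i/√M_i.
Mole fraction of N₂ in the effusate = (n_N₂/√M_N₂) / (n_N₂/√M_N₂ + n_UF₆/√M_UF₆)
= (0.266/√28.02) / (0.266/√28.02 + 4.07/√352.02) = 0.05025/(0.05025 + 0.2169) = 0.188.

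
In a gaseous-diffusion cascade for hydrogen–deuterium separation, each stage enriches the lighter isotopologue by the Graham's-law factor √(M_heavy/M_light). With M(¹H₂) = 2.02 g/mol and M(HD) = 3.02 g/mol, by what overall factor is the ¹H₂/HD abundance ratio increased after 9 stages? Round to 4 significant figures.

6.109

Overall factor = α^9 with α = √(3.02/2.02), i.e. (3.02/2.02)^(9/2).
= 1.49505^(9/2) = 6.109.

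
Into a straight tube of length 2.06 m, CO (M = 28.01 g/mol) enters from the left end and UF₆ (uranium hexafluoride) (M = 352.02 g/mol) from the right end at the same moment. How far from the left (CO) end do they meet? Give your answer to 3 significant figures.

1.61 m

Graham's law gives d_CO/d_UF₆ = rate_CO/rate_UF₆ = √(M_UF₆/M_CO) = √(352.02/28.01) = 3.545.
With d_CO + d_UF₆ = 2.06 m, d_UF₆ = 2.06/(1 + 3.545) = 0.4532 m.
d_CO = 2.06 − 0.4532 = 1.61 m.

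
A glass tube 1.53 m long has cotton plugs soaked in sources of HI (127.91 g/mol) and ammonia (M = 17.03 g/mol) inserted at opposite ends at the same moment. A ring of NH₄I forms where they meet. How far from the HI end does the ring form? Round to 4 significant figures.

0.4090 m

Graham's law gives d_HI/d_NH₃ = rate_HI/rate_NH₃ = √(M_NH₃/M_HI) = √(17.03/127.91) = 0.3649.
With d_HI + d_NH₃ = 1.53 m, d_NH₃ = 1.53/(1 + 0.3649) = 1.121 m.
d_HI = 1.53 − 1.121 = 0.4090 m.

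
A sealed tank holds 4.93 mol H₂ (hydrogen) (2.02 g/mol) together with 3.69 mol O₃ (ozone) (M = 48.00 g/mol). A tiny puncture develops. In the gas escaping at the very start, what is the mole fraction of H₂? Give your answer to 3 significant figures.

Each component's effusion rate ∝ (its partial pressure)·(1/√M) ∝ n_i/√M_i.
x_H₂(eff) = (n_H₂/√M_H₂) / (n_H₂/√M_H₂ + n_O₃/√M_O₃)
= (4.93/√2.02) / (4.93/√2.02 + 3.69/√48.00) = 3.469/(3.469 + 0.5326) = 0.867.

0.867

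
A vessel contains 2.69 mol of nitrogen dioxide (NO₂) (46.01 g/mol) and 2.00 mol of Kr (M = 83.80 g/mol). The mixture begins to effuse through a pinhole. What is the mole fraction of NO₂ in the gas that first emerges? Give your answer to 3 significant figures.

0.645

Effusion rate of each component ∝ n_i/√M_i (partial pressure × 1/√M).
x_NO₂(eff) = (n_NO₂/√M_NO₂) / (n_NO₂/√M_NO₂ + n_Kr/√M_Kr)
= (2.69/√46.01) / (2.69/√46.01 + 2.00/√83.80) = 0.3966/(0.3966 + 0.2185) = 0.645.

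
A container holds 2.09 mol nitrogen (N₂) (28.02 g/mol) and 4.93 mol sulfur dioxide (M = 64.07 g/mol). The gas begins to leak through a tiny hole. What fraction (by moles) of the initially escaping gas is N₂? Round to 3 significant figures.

Effusion rate of each component ∝ n_i/√M_i (partial pressure × 1/√M).
Mole fraction of N₂ in the effusate = (n_N₂/√M_N₂) / (n_N₂/√M_N₂ + n_SO₂/√M_SO₂)
= (2.09/√28.02) / (2.09/√28.02 + 4.93/√64.07) = 0.3948/(0.3948 + 0.6159) = 0.391.

0.391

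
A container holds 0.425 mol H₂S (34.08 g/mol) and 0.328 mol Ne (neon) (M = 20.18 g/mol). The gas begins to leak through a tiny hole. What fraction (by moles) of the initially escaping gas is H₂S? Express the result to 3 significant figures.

Each component's effusion rate ∝ (its partial pressure)·(1/√M) ∝ n_i/√M_i.
Mole fraction of H₂S in the effusate = (n_H₂S/√M_H₂S) / (n_H₂S/√M_H₂S + n_Ne/√M_Ne)
= (0.425/√34.08) / (0.425/√34.08 + 0.328/√20.18) = 0.07280/(0.07280 + 0.07302) = 0.499.

0.499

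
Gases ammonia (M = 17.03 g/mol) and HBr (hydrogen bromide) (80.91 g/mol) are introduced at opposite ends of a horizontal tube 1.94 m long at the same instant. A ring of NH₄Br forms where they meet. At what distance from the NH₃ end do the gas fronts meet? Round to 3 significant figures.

Distances travelled in equal time are proportional to diffusion rates, so d_NH₃/d_HBr = √(M_HBr/M_NH₃) = √(80.91/17.03) = 2.180.
With d_NH₃ + d_HBr = 1.94 m, d_HBr = 1.94/(1 + 2.180) = 0.6101 m.
d_NH₃ = 1.94 − 0.6101 = 1.33 m.

1.33 m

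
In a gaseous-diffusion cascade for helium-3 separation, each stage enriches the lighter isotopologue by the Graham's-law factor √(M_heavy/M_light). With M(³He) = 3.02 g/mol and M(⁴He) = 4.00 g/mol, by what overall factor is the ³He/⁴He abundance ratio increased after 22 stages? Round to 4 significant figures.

22.01

The single-stage factor is √(M_heavy/M_light), so 22 stages give [√(4.00/3.02)]^22 = (4.00/3.02)^(22/2).
= 1.32450^11 = 22.01.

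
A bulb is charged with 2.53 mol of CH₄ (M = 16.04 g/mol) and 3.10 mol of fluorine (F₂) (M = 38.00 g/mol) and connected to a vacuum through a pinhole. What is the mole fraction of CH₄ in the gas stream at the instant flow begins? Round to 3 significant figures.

Each component's effusion rate ∝ (its partial pressure)·(1/√M) ∝ n_i/√M_i.
x_CH₄(eff) = (n_CH₄/√M_CH₄) / (n_CH₄/√M_CH₄ + n_F₂/√M_F₂)
= (2.53/√16.04) / (2.53/√16.04 + 3.10/√38.00) = 0.6317/(0.6317 + 0.5029) = 0.557.

0.557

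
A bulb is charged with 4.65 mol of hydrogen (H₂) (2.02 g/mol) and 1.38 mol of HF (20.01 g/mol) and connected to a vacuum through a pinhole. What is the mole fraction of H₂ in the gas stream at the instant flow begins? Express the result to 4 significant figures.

0.9138

The effusion rate of species i is ∝ p_i/√M_i ∝ n_i/√M_i.
So x_H₂ in the escaping gas = (n_H₂/√M_H₂) / Σ(n_i/√M_i)
= (4.65/√2.02) / (4.65/√2.02 + 1.38/√20.01) = 3.272/(3.272 + 0.3085) = 0.9138.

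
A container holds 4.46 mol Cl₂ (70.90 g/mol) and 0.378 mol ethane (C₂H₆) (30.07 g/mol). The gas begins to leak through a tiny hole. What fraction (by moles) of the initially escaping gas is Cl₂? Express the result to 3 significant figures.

Rate_i ∝ x_i/√M_i (Graham's law weighted by mole fraction), so the effusate composition follows n_i/√M_i.
So x_Cl₂ in the escaping gas = (n_Cl₂/√M_Cl₂) / Σ(n_i/√M_i)
= (4.46/√70.90) / (4.46/√70.90 + 0.378/√30.07) = 0.5297/(0.5297 + 0.06893) = 0.885.

0.885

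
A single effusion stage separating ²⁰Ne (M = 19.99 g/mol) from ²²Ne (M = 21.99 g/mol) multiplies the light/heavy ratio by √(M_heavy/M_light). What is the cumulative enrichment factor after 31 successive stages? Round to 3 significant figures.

4.38

After 31 stages the ratio has grown by (√(21.99/19.99))^31 = (21.99/19.99)^(31/2).
= 1.10005^(31/2) = 4.38.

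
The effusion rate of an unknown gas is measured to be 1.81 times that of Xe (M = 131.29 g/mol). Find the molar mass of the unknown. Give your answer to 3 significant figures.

40.1 g/mol

By Graham's law, rate_X/rate_Xe = √(M_Xe/M_X).
1.81 = √(131.29/M_X)
M_X = 131.29 / 1.81² = 131.29 / 3.276 = 40.1 g/mol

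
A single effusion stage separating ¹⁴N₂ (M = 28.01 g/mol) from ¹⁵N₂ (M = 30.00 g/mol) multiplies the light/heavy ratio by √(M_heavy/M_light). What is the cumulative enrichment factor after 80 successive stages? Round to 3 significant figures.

After 80 stages the ratio has grown by (√(30.00/28.01))^80 = (30.00/28.01)^(80/2).
= 1.07105^40 = 15.6.

15.6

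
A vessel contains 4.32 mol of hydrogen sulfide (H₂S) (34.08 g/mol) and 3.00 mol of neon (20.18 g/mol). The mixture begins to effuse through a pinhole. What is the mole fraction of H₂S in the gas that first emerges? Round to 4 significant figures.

0.5256

The effusion rate of species i is ∝ p_i/√M_i ∝ n_i/√M_i.
So x_H₂S in the escaping gas = (n_H₂S/√M_H₂S) / Σ(n_i/√M_i)
= (4.32/√34.08) / (4.32/√34.08 + 3.00/√20.18) = 0.7400/(0.7400 + 0.6678) = 0.5256.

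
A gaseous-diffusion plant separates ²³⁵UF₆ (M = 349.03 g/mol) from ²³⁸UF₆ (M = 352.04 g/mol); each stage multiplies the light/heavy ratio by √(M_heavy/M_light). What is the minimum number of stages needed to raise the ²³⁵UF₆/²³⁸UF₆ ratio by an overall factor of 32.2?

Single-stage factor α = √(352.04/349.03), so ln α = ½ ln(1.00862) = 0.004293.
Need α^N ≥ 32.2 ⇒ N ≥ ln(32.2) / ln α = 3.472 / 0.004293 = 808.66.
Minimum whole number of stages: N = 809.

809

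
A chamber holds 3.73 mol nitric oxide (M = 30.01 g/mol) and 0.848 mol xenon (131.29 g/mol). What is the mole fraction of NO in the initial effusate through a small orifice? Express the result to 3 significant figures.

Each component's effusion rate ∝ (its partial pressure)·(1/√M) ∝ n_i/√M_i.
Mole fraction of NO in the effusate = (n_NO/√M_NO) / (n_NO/√M_NO + n_Xe/√M_Xe)
= (3.73/√30.01) / (3.73/√30.01 + 0.848/√131.29) = 0.6809/(0.6809 + 0.07401) = 0.902.

0.902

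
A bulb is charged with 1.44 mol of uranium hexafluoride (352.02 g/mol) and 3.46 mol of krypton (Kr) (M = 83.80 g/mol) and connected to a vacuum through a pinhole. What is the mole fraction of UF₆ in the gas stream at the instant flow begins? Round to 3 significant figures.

The effusion rate of species i is ∝ p_i/√M_i ∝ n_i/√M_i.
Mole fraction of UF₆ in the effusate = (n_UF₆/√M_UF₆) / (n_UF₆/√M_UF₆ + n_Kr/√M_Kr)
= (1.44/√352.02) / (1.44/√352.02 + 3.46/√83.80) = 0.07675/(0.07675 + 0.3780) = 0.169.

0.169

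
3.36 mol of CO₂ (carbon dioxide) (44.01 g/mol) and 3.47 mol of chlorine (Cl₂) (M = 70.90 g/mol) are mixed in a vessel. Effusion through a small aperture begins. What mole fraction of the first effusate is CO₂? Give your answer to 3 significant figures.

0.551

Effusion rate of each component ∝ n_i/√M_i (partial pressure × 1/√M).
Mole fraction of CO₂ in the effusate = (n_CO₂/√M_CO₂) / (n_CO₂/√M_CO₂ + n_Cl₂/√M_Cl₂)
= (3.36/√44.01) / (3.36/√44.01 + 3.47/√70.90) = 0.5065/(0.5065 + 0.4121) = 0.551.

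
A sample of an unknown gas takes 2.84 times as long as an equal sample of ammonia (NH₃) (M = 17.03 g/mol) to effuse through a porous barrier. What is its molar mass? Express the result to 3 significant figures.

Graham's law gives t_X/t_NH₃ = √(M_X/M_NH₃).
2.84 = √(M_X/17.03)
M_X = 17.03 × 2.84² = 17.03 × 8.066 = 137 g/mol

137 g/mol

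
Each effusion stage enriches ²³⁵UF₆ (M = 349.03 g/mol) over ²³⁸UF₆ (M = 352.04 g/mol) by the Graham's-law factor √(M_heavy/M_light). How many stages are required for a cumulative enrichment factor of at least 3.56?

296

With α = √(352.04/349.03) per stage, ln α = ½ ln(1.00862) = 0.004293.
Need α^N ≥ 3.56 ⇒ N ≥ ln(3.56) / ln α = 1.270 / 0.004293 = 295.74.
Rounding up, N = 296 stages.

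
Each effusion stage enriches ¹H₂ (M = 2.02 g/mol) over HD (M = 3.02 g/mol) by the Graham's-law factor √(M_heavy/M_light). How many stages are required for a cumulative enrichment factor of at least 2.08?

With α = √(3.02/2.02) per stage, ln α = ½ ln(1.49505) = 0.2011.
Need α^N ≥ 2.08 ⇒ N ≥ ln(2.08) / ln α = 0.7324 / 0.2011 = 3.64.
Minimum whole number of stages: N = 4.

4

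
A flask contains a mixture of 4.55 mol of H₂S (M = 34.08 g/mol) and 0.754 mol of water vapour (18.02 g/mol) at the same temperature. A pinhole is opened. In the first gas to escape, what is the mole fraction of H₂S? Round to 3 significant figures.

Effusion rate of each component ∝ n_i/√M_i (partial pressure × 1/√M).
So x_H₂S in the escaping gas = (n_H₂S/√M_H₂S) / Σ(n_i/√M_i)
= (4.55/√34.08) / (4.55/√34.08 + 0.754/√18.02) = 0.7794/(0.7794 + 0.1776) = 0.814.

0.814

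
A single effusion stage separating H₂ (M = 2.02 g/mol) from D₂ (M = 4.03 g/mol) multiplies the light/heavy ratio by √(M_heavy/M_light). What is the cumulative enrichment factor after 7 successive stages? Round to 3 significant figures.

11.2

Each stage multiplies the ratio by α = √(4.03/2.02), so after 7 stages the overall factor is α^7 = (4.03/2.02)^(7/2).
= 1.99505^(7/2) = 11.2.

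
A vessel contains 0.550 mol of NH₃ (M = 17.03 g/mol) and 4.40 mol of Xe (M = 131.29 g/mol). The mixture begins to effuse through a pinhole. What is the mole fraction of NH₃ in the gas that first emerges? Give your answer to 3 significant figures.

0.258

The effusion rate of species i is ∝ p_i/√M_i ∝ n_i/√M_i.
So x_NH₃ in the escaping gas = (n_NH₃/√M_NH₃) / Σ(n_i/√M_i)
= (0.550/√17.03) / (0.550/√17.03 + 4.40/√131.29) = 0.1333/(0.1333 + 0.3840) = 0.258.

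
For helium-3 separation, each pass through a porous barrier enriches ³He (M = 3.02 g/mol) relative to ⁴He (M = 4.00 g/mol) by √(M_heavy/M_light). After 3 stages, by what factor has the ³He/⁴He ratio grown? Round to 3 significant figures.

1.52

After 3 stages the ratio has grown by (√(4.00/3.02))^3 = (4.00/3.02)^(3/2).
= 1.32450^(3/2) = 1.52.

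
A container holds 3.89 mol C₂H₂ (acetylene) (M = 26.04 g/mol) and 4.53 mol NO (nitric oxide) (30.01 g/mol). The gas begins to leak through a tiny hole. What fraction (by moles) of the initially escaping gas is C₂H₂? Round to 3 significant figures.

The effusion rate of species i is ∝ p_i/√M_i ∝ n_i/√M_i.
x_C₂H₂(eff) = (n_C₂H₂/√M_C₂H₂) / (n_C₂H₂/√M_C₂H₂ + n_NO/√M_NO)
= (3.89/√26.04) / (3.89/√26.04 + 4.53/√30.01) = 0.7623/(0.7623 + 0.8269) = 0.480.

0.480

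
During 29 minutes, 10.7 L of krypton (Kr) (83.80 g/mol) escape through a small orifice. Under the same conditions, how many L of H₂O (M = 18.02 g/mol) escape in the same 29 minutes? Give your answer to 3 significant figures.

Using Graham's law: rate_H₂O/rate_Kr = √(M_Kr/M_H₂O) = √(83.80/18.02) = √4.650 = 2.156.
So the volume for H₂O is 10.7 × 2.156 = 23.1 L.

23.1 L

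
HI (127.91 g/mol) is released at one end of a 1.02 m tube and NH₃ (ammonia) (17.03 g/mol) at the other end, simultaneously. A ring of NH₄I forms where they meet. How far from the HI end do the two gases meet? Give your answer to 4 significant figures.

Graham's law gives d_HI/d_NH₃ = rate_HI/rate_NH₃ = √(M_NH₃/M_HI) = √(17.03/127.91) = 0.3649.
With d_HI + d_NH₃ = 1.02 m, d_NH₃ = 1.02/(1 + 0.3649) = 0.7473 m.
d_HI = 1.02 − 0.7473 = 0.2727 m.

0.2727 m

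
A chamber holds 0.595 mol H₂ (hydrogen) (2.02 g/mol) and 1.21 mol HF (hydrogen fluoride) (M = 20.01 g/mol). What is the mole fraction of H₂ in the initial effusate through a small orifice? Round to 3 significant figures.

The effusion rate of species i is ∝ p_i/√M_i ∝ n_i/√M_i.
Mole fraction of H₂ in the effusate = (n_H₂/√M_H₂) / (n_H₂/√M_H₂ + n_HF/√M_HF)
= (0.595/√2.02) / (0.595/√2.02 + 1.21/√20.01) = 0.4186/(0.4186 + 0.2705) = 0.607.

0.607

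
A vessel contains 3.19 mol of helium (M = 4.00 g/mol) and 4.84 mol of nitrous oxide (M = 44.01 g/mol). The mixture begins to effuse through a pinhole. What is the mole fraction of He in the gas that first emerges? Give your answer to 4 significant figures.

The effusion rate of species i is ∝ p_i/√M_i ∝ n_i/√M_i.
So x_He in the escaping gas = (n_He/√M_He) / Σ(n_i/√M_i)
= (3.19/√4.00) / (3.19/√4.00 + 4.84/√44.01) = 1.595/(1.595 + 0.7296) = 0.6861.

0.6861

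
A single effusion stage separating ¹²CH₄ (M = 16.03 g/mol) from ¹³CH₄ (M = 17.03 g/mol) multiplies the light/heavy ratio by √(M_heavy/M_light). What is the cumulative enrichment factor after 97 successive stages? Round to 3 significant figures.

Each stage multiplies the ratio by α = √(17.03/16.03), so after 97 stages the overall factor is α^97 = (17.03/16.03)^(97/2).
= 1.06238^(97/2) = 18.8.

18.8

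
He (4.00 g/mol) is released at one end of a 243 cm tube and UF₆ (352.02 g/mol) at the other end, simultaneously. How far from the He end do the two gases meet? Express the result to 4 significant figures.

219.6 cm

In equal time, each gas travels a distance ∝ its rate ∝ 1/√M, so d_He/d_UF₆ = √(M_UF₆/M_He) = √(352.02/4.00) = 9.381.
With d_He + d_UF₆ = 243 cm, d_UF₆ = 243/(1 + 9.381) = 23.41 cm.
d_He = 243 − 23.41 = 219.6 cm.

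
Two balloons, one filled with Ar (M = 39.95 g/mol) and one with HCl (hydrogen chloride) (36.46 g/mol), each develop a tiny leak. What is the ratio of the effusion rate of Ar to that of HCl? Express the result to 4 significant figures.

Using Graham's law: rate_Ar/rate_HCl = √(M_HCl/M_Ar) = √(36.46/39.95) = √0.9126 = 0.9553.

0.9553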